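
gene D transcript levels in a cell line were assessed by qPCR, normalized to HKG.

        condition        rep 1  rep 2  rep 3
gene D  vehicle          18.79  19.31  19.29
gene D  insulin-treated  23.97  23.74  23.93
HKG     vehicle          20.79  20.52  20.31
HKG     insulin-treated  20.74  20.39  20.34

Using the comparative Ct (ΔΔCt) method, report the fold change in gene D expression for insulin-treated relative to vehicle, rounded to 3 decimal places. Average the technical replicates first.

0.036

Mean Ct: gene D vehicle 19.130; gene D insulin-treated 23.880; HKG vehicle 20.540; HKG insulin-treated 20.490
ΔCt(vehicle) = 19.130 − 20.540 = -1.410
ΔCt(insulin-treated) = 23.880 − 20.490 = 3.390
ΔΔCt = 3.390 − (-1.410) = 4.800
Fold change = 2^(−4.800) = 0.0359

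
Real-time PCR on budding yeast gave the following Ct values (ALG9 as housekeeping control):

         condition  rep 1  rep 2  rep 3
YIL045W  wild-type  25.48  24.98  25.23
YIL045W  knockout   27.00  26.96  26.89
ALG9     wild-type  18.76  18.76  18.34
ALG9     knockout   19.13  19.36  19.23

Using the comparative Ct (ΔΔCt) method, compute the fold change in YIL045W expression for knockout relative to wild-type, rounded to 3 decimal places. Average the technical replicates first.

0.467

Mean Ct: YIL045W wild-type 25.230; YIL045W knockout 26.950; ALG9 wild-type 18.620; ALG9 knockout 19.240
ΔCt(wild-type) = 25.230 − 18.620 = 6.610
ΔCt(knockout) = 26.950 − 19.240 = 7.710
ΔΔCt = 7.710 − 6.610 = 1.100
Fold change = 2^(−1.100) = 0.4665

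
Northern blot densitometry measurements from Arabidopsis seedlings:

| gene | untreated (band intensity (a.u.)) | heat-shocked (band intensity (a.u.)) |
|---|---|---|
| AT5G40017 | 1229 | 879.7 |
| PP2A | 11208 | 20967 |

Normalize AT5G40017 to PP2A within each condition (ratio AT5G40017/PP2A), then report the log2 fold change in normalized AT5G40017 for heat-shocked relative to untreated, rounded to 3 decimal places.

-1.386

AT5G40017/PP2A (untreated) = 1229 / 11208 = 0.10965
AT5G40017/PP2A (heat-shocked) = 879.7 / 20967 = 0.041956
Fold change = 0.041956 / 0.10965 = 0.3826
log2(0.3826) = -1.3860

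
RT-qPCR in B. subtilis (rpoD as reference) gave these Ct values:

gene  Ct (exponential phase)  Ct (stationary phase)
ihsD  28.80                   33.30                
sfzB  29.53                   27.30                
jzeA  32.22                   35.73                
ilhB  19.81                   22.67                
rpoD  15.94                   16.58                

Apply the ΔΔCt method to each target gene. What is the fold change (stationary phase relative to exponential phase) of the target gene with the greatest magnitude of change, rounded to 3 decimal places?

ihsD: ΔΔCt = (33.30−16.58) − (28.80−15.94) = 16.72 − 12.86 = 3.86; fold change = 2^-3.86 = 0.069
sfzB: ΔΔCt = (27.30−16.58) − (29.53−15.94) = 10.72 − 13.59 = -2.87; fold change = 2^2.87 = 7.311
jzeA: ΔΔCt = (35.73−16.58) − (32.22−15.94) = 19.15 − 16.28 = 2.87; fold change = 2^-2.87 = 0.137
ilhB: ΔΔCt = (22.67−16.58) − (19.81−15.94) = 6.09 − 3.87 = 2.22; fold change = 2^-2.22 = 0.215
ihsD has the largest |ΔΔCt| = 3.86.

0.069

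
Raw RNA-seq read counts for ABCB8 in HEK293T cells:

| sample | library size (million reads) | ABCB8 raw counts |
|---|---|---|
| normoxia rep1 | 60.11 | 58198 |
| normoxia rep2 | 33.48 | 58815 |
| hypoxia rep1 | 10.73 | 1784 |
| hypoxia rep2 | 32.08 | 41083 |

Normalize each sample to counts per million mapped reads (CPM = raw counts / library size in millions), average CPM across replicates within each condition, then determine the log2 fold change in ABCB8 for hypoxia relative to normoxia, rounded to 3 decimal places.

-0.913

CPM(normoxia rep1) = 58198 / 60.11 = 968.1916
CPM(normoxia rep2) = 58815 / 33.48 = 1756.7204
CPM(hypoxia rep1) = 1784 / 10.73 = 166.2628
CPM(hypoxia rep2) = 41083 / 32.08 = 1280.6421
mean CPM(normoxia) = 1362.4560; mean CPM(hypoxia) = 723.4525
Fold change = 723.4525 / 1362.4560 = 0.53099
log2(0.53099) = -0.9132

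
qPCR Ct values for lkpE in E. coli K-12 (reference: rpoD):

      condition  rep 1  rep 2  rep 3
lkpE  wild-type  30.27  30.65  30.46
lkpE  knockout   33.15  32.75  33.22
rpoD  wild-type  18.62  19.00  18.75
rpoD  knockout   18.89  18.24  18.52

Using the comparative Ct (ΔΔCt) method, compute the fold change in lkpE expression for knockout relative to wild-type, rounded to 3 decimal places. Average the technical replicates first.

Mean Ct: lkpE wild-type 30.460; lkpE knockout 33.040; rpoD wild-type 18.790; rpoD knockout 18.550
ΔCt(wild-type) = 30.460 − 18.790 = 11.670
ΔCt(knockout) = 33.040 − 18.550 = 14.490
ΔΔCt = 14.490 − 11.670 = 2.820
Fold change = 2^(−2.820) = 0.1416

0.142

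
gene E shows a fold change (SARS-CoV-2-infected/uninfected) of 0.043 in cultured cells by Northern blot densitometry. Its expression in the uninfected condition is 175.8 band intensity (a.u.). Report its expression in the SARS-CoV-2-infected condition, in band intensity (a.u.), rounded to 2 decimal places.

7.56

SARS-CoV-2-infected expression = 175.8 × 0.043 = 7.56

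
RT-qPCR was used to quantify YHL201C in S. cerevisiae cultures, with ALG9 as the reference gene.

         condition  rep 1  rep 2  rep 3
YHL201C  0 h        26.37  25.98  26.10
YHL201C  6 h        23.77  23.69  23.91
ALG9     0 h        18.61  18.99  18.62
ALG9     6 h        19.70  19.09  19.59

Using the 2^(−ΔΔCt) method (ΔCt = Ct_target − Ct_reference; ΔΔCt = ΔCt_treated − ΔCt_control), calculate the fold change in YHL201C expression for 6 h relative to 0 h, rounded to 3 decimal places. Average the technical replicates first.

Mean Ct: YHL201C 0 h 26.150; YHL201C 6 h 23.790; ALG9 0 h 18.740; ALG9 6 h 19.460
ΔCt(0 h) = 26.150 − 18.740 = 7.410
ΔCt(6 h) = 23.790 − 19.460 = 4.330
ΔΔCt = 4.330 − 7.410 = -3.080
Fold change = 2^(−(-3.080)) = 2^3.080 = 8.4561

8.456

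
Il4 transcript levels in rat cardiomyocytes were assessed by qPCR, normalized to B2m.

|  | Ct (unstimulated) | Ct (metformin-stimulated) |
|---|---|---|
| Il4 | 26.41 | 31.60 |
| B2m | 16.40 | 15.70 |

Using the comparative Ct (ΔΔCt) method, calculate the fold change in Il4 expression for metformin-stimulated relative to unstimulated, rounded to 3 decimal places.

0.017

ΔCt(unstimulated) = 26.410 − 16.400 = 10.010
ΔCt(metformin-stimulated) = 31.600 − 15.700 = 15.900
ΔΔCt = 15.900 − 10.010 = 5.890
Fold change = 2^(−5.890) = 0.0169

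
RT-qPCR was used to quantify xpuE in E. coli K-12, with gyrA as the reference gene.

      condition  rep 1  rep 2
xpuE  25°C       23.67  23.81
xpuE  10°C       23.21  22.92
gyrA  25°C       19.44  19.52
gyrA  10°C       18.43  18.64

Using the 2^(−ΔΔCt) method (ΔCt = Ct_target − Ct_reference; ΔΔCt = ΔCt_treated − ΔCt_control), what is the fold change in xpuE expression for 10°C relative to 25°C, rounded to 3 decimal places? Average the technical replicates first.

0.829

Mean Ct: xpuE 25°C 23.740; xpuE 10°C 23.065; gyrA 25°C 19.480; gyrA 10°C 18.535
ΔCt(25°C) = 23.740 − 19.480 = 4.260
ΔCt(10°C) = 23.065 − 18.535 = 4.530
ΔΔCt = 4.530 − 4.260 = 0.270
Fold change = 2^(−0.270) = 0.8293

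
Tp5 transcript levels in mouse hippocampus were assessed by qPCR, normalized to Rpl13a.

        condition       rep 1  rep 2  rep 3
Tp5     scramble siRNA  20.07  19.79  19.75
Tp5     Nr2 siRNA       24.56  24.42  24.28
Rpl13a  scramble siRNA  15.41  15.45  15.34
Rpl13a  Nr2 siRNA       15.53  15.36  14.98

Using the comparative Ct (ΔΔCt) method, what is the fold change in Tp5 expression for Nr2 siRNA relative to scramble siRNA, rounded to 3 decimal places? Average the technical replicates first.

0.040

Mean Ct: Tp5 scramble siRNA 19.870; Tp5 Nr2 siRNA 24.420; Rpl13a scramble siRNA 15.400; Rpl13a Nr2 siRNA 15.290
ΔCt(scramble siRNA) = 19.870 − 15.400 = 4.470
ΔCt(Nr2 siRNA) = 24.420 − 15.290 = 9.130
ΔΔCt = 9.130 − 4.470 = 4.660
Fold change = 2^(−4.660) = 0.0396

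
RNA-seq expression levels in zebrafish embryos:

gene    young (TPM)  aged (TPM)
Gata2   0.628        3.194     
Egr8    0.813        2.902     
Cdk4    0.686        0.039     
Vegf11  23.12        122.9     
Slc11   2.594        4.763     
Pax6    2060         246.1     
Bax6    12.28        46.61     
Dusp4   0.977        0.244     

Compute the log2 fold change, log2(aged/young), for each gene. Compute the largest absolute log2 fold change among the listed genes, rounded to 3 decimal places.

log2(3.194/0.628) = 2.347  (Gata2)
log2(2.902/0.813) = 1.836  (Egr8)
log2(0.039/0.686) = -4.137  (Cdk4)
log2(122.9/23.12) = 2.410  (Vegf11)
log2(4.763/2.594) = 0.877  (Slc11)
log2(246.1/2060) = -3.065  (Pax6)
log2(46.61/12.28) = 1.924  (Bax6)
log2(0.244/0.977) = -2.001  (Dusp4)
The largest magnitude belongs to Cdk4.

4.137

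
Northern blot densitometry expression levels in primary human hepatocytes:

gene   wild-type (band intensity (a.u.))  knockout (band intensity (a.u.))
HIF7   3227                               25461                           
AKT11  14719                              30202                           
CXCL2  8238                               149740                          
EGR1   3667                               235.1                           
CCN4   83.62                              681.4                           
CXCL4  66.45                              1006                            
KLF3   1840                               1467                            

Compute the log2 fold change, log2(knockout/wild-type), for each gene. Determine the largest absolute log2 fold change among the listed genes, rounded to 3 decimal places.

4.184

log2(25461/3227) = 2.980  (HIF7)
log2(30202/14719) = 1.037  (AKT11)
log2(149740/8238) = 4.184  (CXCL2)
log2(235.1/3667) = -3.963  (EGR1)
log2(681.4/83.62) = 3.027  (CCN4)
log2(1006/66.45) = 3.920  (CXCL4)
log2(1467/1840) = -0.327  (KLF3)
The largest magnitude belongs to CXCL2.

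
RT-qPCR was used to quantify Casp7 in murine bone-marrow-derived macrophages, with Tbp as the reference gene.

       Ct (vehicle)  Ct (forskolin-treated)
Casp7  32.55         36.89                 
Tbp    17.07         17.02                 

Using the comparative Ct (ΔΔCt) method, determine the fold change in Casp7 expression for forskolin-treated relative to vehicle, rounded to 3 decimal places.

ΔCt(vehicle) = 32.550 − 17.070 = 15.480
ΔCt(forskolin-treated) = 36.890 − 17.020 = 19.870
ΔΔCt = 19.870 − 15.480 = 4.390
Fold change = 2^(−4.390) = 0.0477

0.048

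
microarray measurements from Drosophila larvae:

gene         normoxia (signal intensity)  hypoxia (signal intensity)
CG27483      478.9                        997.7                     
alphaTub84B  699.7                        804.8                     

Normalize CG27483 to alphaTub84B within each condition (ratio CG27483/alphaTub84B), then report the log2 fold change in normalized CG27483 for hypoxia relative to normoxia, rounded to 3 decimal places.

0.857

CG27483/alphaTub84B (normoxia) = 478.9 / 699.7 = 0.68444
CG27483/alphaTub84B (hypoxia) = 997.7 / 804.8 = 1.2397
Fold change = 1.2397 / 0.68444 = 1.8113
log2(1.8113) = 0.8570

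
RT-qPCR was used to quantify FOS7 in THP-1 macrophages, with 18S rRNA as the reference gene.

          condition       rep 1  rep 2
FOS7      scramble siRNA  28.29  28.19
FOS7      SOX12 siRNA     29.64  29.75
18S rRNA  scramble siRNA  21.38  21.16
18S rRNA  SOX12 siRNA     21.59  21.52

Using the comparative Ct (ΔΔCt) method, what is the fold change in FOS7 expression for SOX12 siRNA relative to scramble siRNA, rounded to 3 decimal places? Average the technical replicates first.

0.444

Mean Ct: FOS7 scramble siRNA 28.240; FOS7 SOX12 siRNA 29.695; 18S rRNA scramble siRNA 21.270; 18S rRNA SOX12 siRNA 21.555
ΔCt(scramble siRNA) = 28.240 − 21.270 = 6.970
ΔCt(SOX12 siRNA) = 29.695 − 21.555 = 8.140
ΔΔCt = 8.140 − 6.970 = 1.170
Fold change = 2^(−1.170) = 0.4444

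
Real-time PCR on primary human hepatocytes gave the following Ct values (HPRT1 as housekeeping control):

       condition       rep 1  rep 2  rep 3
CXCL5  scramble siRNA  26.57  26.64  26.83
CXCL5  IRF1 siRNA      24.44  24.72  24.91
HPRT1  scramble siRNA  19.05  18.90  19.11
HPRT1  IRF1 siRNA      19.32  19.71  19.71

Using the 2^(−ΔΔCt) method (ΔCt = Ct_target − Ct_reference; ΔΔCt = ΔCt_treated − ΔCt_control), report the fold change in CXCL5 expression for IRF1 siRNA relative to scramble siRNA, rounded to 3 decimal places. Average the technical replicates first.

Mean Ct: CXCL5 scramble siRNA 26.680; CXCL5 IRF1 siRNA 24.690; HPRT1 scramble siRNA 19.020; HPRT1 IRF1 siRNA 19.580
ΔCt(scramble siRNA) = 26.680 − 19.020 = 7.660
ΔCt(IRF1 siRNA) = 24.690 − 19.580 = 5.110
ΔΔCt = 5.110 − 7.660 = -2.550
Fold change = 2^(−(-2.550)) = 2^2.550 = 5.8563

5.856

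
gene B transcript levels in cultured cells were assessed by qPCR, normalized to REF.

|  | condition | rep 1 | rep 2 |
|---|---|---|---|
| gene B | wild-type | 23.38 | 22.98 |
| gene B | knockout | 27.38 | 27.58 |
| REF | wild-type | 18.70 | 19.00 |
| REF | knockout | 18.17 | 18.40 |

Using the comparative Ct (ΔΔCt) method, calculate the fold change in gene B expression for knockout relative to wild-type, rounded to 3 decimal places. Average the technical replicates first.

Mean Ct: gene B wild-type 23.180; gene B knockout 27.480; REF wild-type 18.850; REF knockout 18.285
ΔCt(wild-type) = 23.180 − 18.850 = 4.330
ΔCt(knockout) = 27.480 − 18.285 = 9.195
ΔΔCt = 9.195 − 4.330 = 4.865
Fold change = 2^(−4.865) = 0.0343

0.034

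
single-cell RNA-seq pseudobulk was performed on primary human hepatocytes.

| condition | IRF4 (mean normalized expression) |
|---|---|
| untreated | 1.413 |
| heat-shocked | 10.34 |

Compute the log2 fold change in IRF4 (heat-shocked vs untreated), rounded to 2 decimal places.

Fold change = 10.34 / 1.413 = 7.3178
log2(7.3178) = 2.871

2.87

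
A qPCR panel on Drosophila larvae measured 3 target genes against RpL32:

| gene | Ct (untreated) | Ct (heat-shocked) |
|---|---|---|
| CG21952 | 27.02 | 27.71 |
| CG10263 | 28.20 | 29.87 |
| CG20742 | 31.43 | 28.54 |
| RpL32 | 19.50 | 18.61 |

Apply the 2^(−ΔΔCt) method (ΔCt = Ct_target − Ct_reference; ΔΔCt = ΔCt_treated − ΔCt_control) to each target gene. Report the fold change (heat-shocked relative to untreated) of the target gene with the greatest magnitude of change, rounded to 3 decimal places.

CG21952: ΔΔCt = (27.71−18.61) − (27.02−19.50) = 9.10 − 7.52 = 1.58; fold change = 2^-1.58 = 0.334
CG10263: ΔΔCt = (29.87−18.61) − (28.20−19.50) = 11.26 − 8.70 = 2.56; fold change = 2^-2.56 = 0.170
CG20742: ΔΔCt = (28.54−18.61) − (31.43−19.50) = 9.93 − 11.93 = -2.00; fold change = 2^2.00 = 4.000
CG10263 has the largest |ΔΔCt| = 2.56.

0.170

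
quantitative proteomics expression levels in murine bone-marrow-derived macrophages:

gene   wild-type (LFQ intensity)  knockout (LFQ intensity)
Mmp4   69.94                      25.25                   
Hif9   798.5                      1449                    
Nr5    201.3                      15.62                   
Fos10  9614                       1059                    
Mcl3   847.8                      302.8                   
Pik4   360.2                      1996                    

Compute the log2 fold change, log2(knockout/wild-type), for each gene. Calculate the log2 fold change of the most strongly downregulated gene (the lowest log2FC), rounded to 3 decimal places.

log2(25.25/69.94) = -1.470  (Mmp4)
log2(1449/798.5) = 0.860  (Hif9)
log2(15.62/201.3) = -3.688  (Nr5)
log2(1059/9614) = -3.182  (Fos10)
log2(302.8/847.8) = -1.485  (Mcl3)
log2(1996/360.2) = 2.470  (Pik4)
Nr5 is most strongly downregulated.

-3.688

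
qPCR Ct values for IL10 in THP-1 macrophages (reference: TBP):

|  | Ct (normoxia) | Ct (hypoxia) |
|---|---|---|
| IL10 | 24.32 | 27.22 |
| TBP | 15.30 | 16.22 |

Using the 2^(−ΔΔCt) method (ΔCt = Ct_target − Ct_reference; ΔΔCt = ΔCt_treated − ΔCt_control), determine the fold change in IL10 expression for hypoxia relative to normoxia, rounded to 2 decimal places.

0.25

ΔCt(normoxia) = 24.320 − 15.300 = 9.020
ΔCt(hypoxia) = 27.220 − 16.220 = 11.000
ΔΔCt = 11.000 − 9.020 = 1.980
Fold change = 2^(−1.980) = 0.253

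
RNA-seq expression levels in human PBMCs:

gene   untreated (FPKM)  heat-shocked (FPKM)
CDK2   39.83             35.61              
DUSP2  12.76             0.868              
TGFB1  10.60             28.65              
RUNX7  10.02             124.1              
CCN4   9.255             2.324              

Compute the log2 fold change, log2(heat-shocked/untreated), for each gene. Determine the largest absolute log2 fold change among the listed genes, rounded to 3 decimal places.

log2(35.61/39.83) = -0.162  (CDK2)
log2(0.868/12.76) = -3.878  (DUSP2)
log2(28.65/10.60) = 1.434  (TGFB1)
log2(124.1/10.02) = 3.631  (RUNX7)
log2(2.324/9.255) = -1.994  (CCN4)
The largest magnitude belongs to DUSP2.

3.878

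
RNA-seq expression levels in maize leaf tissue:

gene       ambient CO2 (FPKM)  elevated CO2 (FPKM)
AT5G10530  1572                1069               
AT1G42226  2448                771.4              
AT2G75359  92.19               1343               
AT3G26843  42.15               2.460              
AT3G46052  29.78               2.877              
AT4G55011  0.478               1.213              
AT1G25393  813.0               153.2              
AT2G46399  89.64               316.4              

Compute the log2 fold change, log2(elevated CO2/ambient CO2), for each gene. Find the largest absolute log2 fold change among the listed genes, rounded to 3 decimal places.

4.099

log2(1069/1572) = -0.556  (AT5G10530)
log2(771.4/2448) = -1.666  (AT1G42226)
log2(1343/92.19) = 3.865  (AT2G75359)
log2(2.460/42.15) = -4.099  (AT3G26843)
log2(2.877/29.78) = -3.372  (AT3G46052)
log2(1.213/0.478) = 1.343  (AT4G55011)
log2(153.2/813.0) = -2.408  (AT1G25393)
log2(316.4/89.64) = 1.820  (AT2G46399)
The largest magnitude belongs to AT3G26843.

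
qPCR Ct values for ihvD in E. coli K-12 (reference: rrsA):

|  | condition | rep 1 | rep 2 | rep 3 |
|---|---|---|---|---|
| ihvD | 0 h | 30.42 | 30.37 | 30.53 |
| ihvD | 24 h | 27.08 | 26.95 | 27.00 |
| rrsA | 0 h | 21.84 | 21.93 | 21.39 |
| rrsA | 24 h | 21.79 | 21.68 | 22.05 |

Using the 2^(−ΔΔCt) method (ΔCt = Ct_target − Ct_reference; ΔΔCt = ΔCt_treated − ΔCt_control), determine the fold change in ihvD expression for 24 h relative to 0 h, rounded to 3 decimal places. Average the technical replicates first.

11.713

Mean Ct: ihvD 0 h 30.440; ihvD 24 h 27.010; rrsA 0 h 21.720; rrsA 24 h 21.840
ΔCt(0 h) = 30.440 − 21.720 = 8.720
ΔCt(24 h) = 27.010 − 21.840 = 5.170
ΔΔCt = 5.170 − 8.720 = -3.550
Fold change = 2^(−(-3.550)) = 2^3.550 = 11.7127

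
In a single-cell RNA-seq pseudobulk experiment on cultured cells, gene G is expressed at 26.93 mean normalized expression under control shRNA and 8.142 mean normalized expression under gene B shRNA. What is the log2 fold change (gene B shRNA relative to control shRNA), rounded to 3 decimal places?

-1.726

Fold change = 8.142 / 26.93 = 0.3023
log2(0.3023) = -1.7258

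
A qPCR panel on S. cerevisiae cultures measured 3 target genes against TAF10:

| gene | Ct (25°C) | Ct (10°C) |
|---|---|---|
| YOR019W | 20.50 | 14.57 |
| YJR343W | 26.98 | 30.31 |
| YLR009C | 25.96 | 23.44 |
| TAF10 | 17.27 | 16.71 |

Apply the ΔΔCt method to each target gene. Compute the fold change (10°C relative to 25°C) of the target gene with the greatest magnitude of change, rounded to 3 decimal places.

YOR019W: ΔΔCt = (14.57−16.71) − (20.50−17.27) = -2.14 − 3.23 = -5.37; fold change = 2^5.37 = 41.355
YJR343W: ΔΔCt = (30.31−16.71) − (26.98−17.27) = 13.60 − 9.71 = 3.89; fold change = 2^-3.89 = 0.067
YLR009C: ΔΔCt = (23.44−16.71) − (25.96−17.27) = 6.73 − 8.69 = -1.96; fold change = 2^1.96 = 3.891
YOR019W has the largest |ΔΔCt| = 5.37.

41.355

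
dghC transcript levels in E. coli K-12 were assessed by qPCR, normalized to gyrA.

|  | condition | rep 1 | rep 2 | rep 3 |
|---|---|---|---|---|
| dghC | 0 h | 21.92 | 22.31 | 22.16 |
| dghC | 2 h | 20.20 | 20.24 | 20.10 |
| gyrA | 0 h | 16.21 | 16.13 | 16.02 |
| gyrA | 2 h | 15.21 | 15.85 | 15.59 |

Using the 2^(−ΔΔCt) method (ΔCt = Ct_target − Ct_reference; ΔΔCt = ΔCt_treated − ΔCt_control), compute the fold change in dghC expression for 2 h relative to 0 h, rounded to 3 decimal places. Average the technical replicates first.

Mean Ct: dghC 0 h 22.130; dghC 2 h 20.180; gyrA 0 h 16.120; gyrA 2 h 15.550
ΔCt(0 h) = 22.130 − 16.120 = 6.010
ΔCt(2 h) = 20.180 − 15.550 = 4.630
ΔΔCt = 4.630 − 6.010 = -1.380
Fold change = 2^(−(-1.380)) = 2^1.380 = 2.6027

2.603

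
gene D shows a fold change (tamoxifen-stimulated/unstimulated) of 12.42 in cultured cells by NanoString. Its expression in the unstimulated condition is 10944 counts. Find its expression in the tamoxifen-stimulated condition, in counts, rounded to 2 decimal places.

tamoxifen-stimulated expression = 10944 × 12.42 = 135924.48

135924.48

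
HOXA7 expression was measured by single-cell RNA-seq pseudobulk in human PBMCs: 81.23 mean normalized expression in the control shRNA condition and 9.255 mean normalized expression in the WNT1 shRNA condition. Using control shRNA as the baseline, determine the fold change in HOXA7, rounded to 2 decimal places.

0.11

Fold change = 9.255 / 81.23 = 0.114
HOXA7 is downregulated.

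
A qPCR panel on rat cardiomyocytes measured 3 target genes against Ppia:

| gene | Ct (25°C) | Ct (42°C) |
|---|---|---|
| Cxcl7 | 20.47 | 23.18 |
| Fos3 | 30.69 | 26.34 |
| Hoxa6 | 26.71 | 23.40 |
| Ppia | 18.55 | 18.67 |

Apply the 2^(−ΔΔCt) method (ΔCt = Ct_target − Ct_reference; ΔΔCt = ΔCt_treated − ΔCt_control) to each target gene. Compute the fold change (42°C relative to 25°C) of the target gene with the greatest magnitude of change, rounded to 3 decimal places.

22.162

Cxcl7: ΔΔCt = (23.18−18.67) − (20.47−18.55) = 4.51 − 1.92 = 2.59; fold change = 2^-2.59 = 0.166
Fos3: ΔΔCt = (26.34−18.67) − (30.69−18.55) = 7.67 − 12.14 = -4.47; fold change = 2^4.47 = 22.162
Hoxa6: ΔΔCt = (23.40−18.67) − (26.71−18.55) = 4.73 − 8.16 = -3.43; fold change = 2^3.43 = 10.778
Fos3 has the largest |ΔΔCt| = 4.47.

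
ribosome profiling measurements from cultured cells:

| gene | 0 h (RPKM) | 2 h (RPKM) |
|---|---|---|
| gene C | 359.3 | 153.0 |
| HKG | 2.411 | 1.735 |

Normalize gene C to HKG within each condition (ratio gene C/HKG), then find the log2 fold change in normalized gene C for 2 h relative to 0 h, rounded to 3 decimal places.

-0.757

gene C/HKG (0 h) = 359.3 / 2.411 = 149.03
gene C/HKG (2 h) = 153.0 / 1.735 = 88.184
Fold change = 88.184 / 149.03 = 0.5917
log2(0.5917) = -0.7570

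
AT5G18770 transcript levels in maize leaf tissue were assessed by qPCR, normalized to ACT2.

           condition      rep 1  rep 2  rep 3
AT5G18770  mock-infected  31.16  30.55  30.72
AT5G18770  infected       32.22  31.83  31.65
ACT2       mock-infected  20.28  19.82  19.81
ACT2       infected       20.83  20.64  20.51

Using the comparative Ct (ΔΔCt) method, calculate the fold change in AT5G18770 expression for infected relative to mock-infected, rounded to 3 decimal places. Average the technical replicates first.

0.758

Mean Ct: AT5G18770 mock-infected 30.810; AT5G18770 infected 31.900; ACT2 mock-infected 19.970; ACT2 infected 20.660
ΔCt(mock-infected) = 30.810 − 19.970 = 10.840
ΔCt(infected) = 31.900 − 20.660 = 11.240
ΔΔCt = 11.240 − 10.840 = 0.400
Fold change = 2^(−0.400) = 0.7579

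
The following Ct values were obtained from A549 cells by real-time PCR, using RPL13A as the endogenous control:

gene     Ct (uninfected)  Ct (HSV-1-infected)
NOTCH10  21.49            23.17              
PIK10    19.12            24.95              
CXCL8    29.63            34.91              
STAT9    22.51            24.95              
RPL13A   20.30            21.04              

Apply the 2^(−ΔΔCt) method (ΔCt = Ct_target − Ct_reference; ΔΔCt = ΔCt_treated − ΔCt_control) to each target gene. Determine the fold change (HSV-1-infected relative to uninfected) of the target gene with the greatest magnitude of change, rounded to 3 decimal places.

0.029

NOTCH10: ΔΔCt = (23.17−21.04) − (21.49−20.30) = 2.13 − 1.19 = 0.94; fold change = 2^-0.94 = 0.521
PIK10: ΔΔCt = (24.95−21.04) − (19.12−20.30) = 3.91 − (-1.18) = 5.09; fold change = 2^-5.09 = 0.029
CXCL8: ΔΔCt = (34.91−21.04) − (29.63−20.30) = 13.87 − 9.33 = 4.54; fold change = 2^-4.54 = 0.043
STAT9: ΔΔCt = (24.95−21.04) − (22.51−20.30) = 3.91 − 2.21 = 1.70; fold change = 2^-1.70 = 0.308
PIK10 has the largest |ΔΔCt| = 5.09.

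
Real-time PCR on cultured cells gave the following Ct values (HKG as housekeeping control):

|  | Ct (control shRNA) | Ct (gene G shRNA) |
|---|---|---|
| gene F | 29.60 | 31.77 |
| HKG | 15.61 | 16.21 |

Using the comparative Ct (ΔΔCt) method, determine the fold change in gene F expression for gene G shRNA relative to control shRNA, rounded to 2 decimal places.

0.34

ΔCt(control shRNA) = 29.600 − 15.610 = 13.990
ΔCt(gene G shRNA) = 31.770 − 16.210 = 15.560
ΔΔCt = 15.560 − 13.990 = 1.570
Fold change = 2^(−1.570) = 0.337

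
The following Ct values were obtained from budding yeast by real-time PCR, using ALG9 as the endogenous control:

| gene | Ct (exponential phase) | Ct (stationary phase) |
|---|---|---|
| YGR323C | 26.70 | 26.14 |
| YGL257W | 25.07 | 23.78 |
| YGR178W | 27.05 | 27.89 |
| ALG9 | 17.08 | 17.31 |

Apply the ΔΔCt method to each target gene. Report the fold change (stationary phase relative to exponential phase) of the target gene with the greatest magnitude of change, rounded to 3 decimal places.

YGR323C: ΔΔCt = (26.14−17.31) − (26.70−17.08) = 8.83 − 9.62 = -0.79; fold change = 2^0.79 = 1.729
YGL257W: ΔΔCt = (23.78−17.31) − (25.07−17.08) = 6.47 − 7.99 = -1.52; fold change = 2^1.52 = 2.868
YGR178W: ΔΔCt = (27.89−17.31) − (27.05−17.08) = 10.58 − 9.97 = 0.61; fold change = 2^-0.61 = 0.655
YGL257W has the largest |ΔΔCt| = 1.52.

2.868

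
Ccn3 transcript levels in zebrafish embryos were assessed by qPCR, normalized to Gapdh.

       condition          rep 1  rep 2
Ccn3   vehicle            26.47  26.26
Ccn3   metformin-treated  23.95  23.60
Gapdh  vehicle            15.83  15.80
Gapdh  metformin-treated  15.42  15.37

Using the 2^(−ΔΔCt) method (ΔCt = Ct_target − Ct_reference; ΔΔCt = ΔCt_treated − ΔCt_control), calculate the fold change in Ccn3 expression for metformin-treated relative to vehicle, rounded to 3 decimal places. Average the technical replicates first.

Mean Ct: Ccn3 vehicle 26.365; Ccn3 metformin-treated 23.775; Gapdh vehicle 15.815; Gapdh metformin-treated 15.395
ΔCt(vehicle) = 26.365 − 15.815 = 10.550
ΔCt(metformin-treated) = 23.775 − 15.395 = 8.380
ΔΔCt = 8.380 − 10.550 = -2.170
Fold change = 2^(−(-2.170)) = 2^2.170 = 4.5002

4.500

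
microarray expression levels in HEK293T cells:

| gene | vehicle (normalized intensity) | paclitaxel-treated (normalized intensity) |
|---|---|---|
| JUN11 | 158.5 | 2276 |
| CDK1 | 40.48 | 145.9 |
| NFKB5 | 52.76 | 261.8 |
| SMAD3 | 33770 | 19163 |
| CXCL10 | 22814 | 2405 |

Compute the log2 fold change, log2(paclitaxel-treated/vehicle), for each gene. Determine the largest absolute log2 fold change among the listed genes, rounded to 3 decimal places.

3.844

log2(2276/158.5) = 3.844  (JUN11)
log2(145.9/40.48) = 1.850  (CDK1)
log2(261.8/52.76) = 2.311  (NFKB5)
log2(19163/33770) = -0.817  (SMAD3)
log2(2405/22814) = -3.246  (CXCL10)
The largest magnitude belongs to JUN11.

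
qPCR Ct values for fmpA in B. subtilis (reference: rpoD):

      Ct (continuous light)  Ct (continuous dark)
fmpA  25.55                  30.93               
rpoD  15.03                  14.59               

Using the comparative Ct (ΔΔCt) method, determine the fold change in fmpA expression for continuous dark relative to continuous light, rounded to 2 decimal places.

0.02

ΔCt(continuous light) = 25.550 − 15.030 = 10.520
ΔCt(continuous dark) = 30.930 − 14.590 = 16.340
ΔΔCt = 16.340 − 10.520 = 5.820
Fold change = 2^(−5.820) = 0.018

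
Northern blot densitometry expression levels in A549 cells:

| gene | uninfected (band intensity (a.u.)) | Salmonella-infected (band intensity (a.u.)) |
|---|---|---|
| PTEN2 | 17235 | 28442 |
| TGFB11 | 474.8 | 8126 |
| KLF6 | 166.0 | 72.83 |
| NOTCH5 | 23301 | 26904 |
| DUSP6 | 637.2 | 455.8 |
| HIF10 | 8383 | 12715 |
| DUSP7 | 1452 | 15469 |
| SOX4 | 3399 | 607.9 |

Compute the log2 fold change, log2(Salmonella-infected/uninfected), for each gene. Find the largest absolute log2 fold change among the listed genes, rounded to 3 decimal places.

4.097

log2(28442/17235) = 0.723  (PTEN2)
log2(8126/474.8) = 4.097  (TGFB11)
log2(72.83/166.0) = -1.189  (KLF6)
log2(26904/23301) = 0.207  (NOTCH5)
log2(455.8/637.2) = -0.483  (DUSP6)
log2(12715/8383) = 0.601  (HIF10)
log2(15469/1452) = 3.413  (DUSP7)
log2(607.9/3399) = -2.483  (SOX4)
The largest magnitude belongs to TGFB11.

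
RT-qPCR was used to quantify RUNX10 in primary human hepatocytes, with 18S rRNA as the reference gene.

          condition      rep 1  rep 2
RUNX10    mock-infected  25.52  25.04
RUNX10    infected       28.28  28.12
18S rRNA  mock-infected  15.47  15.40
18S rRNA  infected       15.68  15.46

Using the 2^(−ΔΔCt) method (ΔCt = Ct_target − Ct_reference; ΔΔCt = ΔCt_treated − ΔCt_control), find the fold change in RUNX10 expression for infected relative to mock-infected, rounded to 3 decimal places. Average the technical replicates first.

0.145

Mean Ct: RUNX10 mock-infected 25.280; RUNX10 infected 28.200; 18S rRNA mock-infected 15.435; 18S rRNA infected 15.570
ΔCt(mock-infected) = 25.280 − 15.435 = 9.845
ΔCt(infected) = 28.200 − 15.570 = 12.630
ΔΔCt = 12.630 − 9.845 = 2.785
Fold change = 2^(−2.785) = 0.1451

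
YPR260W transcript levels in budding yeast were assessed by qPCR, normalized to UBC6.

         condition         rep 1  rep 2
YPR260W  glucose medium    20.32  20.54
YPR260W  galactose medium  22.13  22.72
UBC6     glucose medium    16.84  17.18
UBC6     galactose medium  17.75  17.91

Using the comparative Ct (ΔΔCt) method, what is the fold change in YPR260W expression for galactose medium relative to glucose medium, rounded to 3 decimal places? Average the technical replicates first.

Mean Ct: YPR260W glucose medium 20.430; YPR260W galactose medium 22.425; UBC6 glucose medium 17.010; UBC6 galactose medium 17.830
ΔCt(glucose medium) = 20.430 − 17.010 = 3.420
ΔCt(galactose medium) = 22.425 − 17.830 = 4.595
ΔΔCt = 4.595 − 3.420 = 1.175
Fold change = 2^(−1.175) = 0.4429

0.443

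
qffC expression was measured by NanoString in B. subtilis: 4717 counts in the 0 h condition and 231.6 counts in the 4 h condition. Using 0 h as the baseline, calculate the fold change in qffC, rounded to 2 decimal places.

0.05

Fold change = 231.6 / 4717 = 0.049
qffC is downregulated.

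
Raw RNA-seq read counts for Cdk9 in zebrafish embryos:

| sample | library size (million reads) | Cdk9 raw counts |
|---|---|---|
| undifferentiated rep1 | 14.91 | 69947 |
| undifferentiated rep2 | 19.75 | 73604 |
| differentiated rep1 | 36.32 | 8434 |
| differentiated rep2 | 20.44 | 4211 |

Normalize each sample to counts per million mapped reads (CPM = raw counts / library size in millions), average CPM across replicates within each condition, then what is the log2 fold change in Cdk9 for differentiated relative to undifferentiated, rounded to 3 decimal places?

-4.264

CPM(undifferentiated rep1) = 69947 / 14.91 = 4691.2810
CPM(undifferentiated rep2) = 73604 / 19.75 = 3726.7848
CPM(differentiated rep1) = 8434 / 36.32 = 232.2137
CPM(differentiated rep2) = 4211 / 20.44 = 206.0176
mean CPM(undifferentiated) = 4209.0329; mean CPM(differentiated) = 219.1156
Fold change = 219.1156 / 4209.0329 = 0.05206
log2(0.05206) = -4.2637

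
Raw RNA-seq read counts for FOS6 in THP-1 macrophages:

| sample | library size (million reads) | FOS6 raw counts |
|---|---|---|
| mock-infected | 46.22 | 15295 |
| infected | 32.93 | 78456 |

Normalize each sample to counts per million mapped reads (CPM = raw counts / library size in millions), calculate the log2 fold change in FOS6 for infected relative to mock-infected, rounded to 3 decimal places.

2.848

CPM(mock-infected) = 15295 / 46.22 = 330.9174
CPM(infected) = 78456 / 32.93 = 2382.5084
Fold change = 2382.5084 / 330.9174 = 7.19971
log2(7.19971) = 2.8479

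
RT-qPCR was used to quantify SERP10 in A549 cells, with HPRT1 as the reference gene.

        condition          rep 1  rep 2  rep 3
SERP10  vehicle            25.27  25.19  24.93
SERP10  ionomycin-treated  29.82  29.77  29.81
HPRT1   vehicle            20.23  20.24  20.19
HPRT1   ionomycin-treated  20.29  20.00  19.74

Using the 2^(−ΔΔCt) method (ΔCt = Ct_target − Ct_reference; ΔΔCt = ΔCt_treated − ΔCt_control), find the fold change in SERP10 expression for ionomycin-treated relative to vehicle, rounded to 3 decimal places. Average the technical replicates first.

Mean Ct: SERP10 vehicle 25.130; SERP10 ionomycin-treated 29.800; HPRT1 vehicle 20.220; HPRT1 ionomycin-treated 20.010
ΔCt(vehicle) = 25.130 − 20.220 = 4.910
ΔCt(ionomycin-treated) = 29.800 − 20.010 = 9.790
ΔΔCt = 9.790 − 4.910 = 4.880
Fold change = 2^(−4.880) = 0.0340

0.034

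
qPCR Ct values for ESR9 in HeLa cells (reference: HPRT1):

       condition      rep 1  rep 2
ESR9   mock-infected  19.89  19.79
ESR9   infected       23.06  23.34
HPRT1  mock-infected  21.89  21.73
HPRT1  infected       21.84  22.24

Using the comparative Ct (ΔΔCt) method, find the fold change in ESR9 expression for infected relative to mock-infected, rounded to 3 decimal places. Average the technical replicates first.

0.114

Mean Ct: ESR9 mock-infected 19.840; ESR9 infected 23.200; HPRT1 mock-infected 21.810; HPRT1 infected 22.040
ΔCt(mock-infected) = 19.840 − 21.810 = -1.970
ΔCt(infected) = 23.200 − 22.040 = 1.160
ΔΔCt = 1.160 − (-1.970) = 3.130
Fold change = 2^(−3.130) = 0.1142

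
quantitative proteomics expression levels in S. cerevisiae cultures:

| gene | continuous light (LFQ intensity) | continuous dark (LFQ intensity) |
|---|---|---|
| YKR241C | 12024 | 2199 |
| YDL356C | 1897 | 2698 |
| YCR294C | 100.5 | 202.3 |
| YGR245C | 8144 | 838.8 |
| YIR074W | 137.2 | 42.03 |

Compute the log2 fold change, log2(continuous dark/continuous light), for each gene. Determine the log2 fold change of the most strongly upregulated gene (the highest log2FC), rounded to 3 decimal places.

1.009

log2(2199/12024) = -2.451  (YKR241C)
log2(2698/1897) = 0.508  (YDL356C)
log2(202.3/100.5) = 1.009  (YCR294C)
log2(838.8/8144) = -3.279  (YGR245C)
log2(42.03/137.2) = -1.707  (YIR074W)
YCR294C is most strongly upregulated.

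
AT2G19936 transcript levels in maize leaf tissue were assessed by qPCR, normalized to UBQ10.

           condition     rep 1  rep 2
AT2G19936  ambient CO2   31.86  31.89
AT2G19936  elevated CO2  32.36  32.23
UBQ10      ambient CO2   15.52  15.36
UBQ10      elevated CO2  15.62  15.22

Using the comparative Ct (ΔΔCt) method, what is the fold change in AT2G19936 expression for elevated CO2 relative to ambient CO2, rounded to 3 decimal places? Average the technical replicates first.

Mean Ct: AT2G19936 ambient CO2 31.875; AT2G19936 elevated CO2 32.295; UBQ10 ambient CO2 15.440; UBQ10 elevated CO2 15.420
ΔCt(ambient CO2) = 31.875 − 15.440 = 16.435
ΔCt(elevated CO2) = 32.295 − 15.420 = 16.875
ΔΔCt = 16.875 − 16.435 = 0.440
Fold change = 2^(−0.440) = 0.7371

0.737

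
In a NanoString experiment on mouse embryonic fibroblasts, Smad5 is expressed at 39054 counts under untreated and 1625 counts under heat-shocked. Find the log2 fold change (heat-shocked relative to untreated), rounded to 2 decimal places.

Fold change = 1625 / 39054 = 0.0416
log2(0.0416) = -4.587

-4.59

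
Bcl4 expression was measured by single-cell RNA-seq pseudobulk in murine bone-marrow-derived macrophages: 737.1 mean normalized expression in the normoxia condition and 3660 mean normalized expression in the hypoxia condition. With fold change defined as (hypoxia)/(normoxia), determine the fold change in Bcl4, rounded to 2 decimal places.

4.97

Fold change = 3660 / 737.1 = 4.965
Bcl4 is upregulated.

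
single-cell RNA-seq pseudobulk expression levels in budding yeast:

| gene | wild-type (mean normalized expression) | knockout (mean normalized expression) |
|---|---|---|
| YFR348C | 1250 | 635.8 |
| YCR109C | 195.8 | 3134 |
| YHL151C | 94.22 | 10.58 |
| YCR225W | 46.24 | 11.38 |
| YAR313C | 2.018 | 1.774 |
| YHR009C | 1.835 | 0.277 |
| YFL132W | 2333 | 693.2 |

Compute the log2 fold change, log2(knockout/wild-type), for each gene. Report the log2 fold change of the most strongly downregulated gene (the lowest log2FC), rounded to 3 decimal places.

-3.155

log2(635.8/1250) = -0.975  (YFR348C)
log2(3134/195.8) = 4.001  (YCR109C)
log2(10.58/94.22) = -3.155  (YHL151C)
log2(11.38/46.24) = -2.023  (YCR225W)
log2(1.774/2.018) = -0.186  (YAR313C)
log2(0.277/1.835) = -2.728  (YHR009C)
log2(693.2/2333) = -1.751  (YFL132W)
YHL151C is most strongly downregulated.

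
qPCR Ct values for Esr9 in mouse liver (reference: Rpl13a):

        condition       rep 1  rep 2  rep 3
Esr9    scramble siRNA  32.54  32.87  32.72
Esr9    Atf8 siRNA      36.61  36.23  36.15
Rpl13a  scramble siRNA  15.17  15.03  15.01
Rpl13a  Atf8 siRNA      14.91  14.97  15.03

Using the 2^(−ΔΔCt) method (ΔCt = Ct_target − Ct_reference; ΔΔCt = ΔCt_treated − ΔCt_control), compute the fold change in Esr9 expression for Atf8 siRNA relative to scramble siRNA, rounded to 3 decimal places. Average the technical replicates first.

Mean Ct: Esr9 scramble siRNA 32.710; Esr9 Atf8 siRNA 36.330; Rpl13a scramble siRNA 15.070; Rpl13a Atf8 siRNA 14.970
ΔCt(scramble siRNA) = 32.710 − 15.070 = 17.640
ΔCt(Atf8 siRNA) = 36.330 − 14.970 = 21.360
ΔΔCt = 21.360 − 17.640 = 3.720
Fold change = 2^(−3.720) = 0.0759

0.076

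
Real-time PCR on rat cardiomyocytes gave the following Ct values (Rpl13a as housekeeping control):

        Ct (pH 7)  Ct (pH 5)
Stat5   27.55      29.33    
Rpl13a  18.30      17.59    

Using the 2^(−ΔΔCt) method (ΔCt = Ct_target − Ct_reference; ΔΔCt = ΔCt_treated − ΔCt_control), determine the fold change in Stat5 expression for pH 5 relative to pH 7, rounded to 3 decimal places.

ΔCt(pH 7) = 27.550 − 18.300 = 9.250
ΔCt(pH 5) = 29.330 − 17.590 = 11.740
ΔΔCt = 11.740 − 9.250 = 2.490
Fold change = 2^(−2.490) = 0.1780

0.178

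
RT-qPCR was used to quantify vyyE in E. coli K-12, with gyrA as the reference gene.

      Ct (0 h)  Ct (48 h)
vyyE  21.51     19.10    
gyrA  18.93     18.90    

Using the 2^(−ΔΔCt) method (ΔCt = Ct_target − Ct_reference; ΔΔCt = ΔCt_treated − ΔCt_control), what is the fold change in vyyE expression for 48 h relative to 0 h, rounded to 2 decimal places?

ΔCt(0 h) = 21.510 − 18.930 = 2.580
ΔCt(48 h) = 19.100 − 18.900 = 0.200
ΔΔCt = 0.200 − 2.580 = -2.380
Fold change = 2^(−(-2.380)) = 2^2.380 = 5.205

5.21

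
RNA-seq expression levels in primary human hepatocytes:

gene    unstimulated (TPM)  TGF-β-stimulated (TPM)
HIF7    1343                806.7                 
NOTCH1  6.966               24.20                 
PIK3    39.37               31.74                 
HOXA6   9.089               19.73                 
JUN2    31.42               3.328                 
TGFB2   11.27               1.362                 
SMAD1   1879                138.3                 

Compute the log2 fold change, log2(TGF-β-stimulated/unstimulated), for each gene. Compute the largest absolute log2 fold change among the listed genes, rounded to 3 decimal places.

log2(806.7/1343) = -0.735  (HIF7)
log2(24.20/6.966) = 1.797  (NOTCH1)
log2(31.74/39.37) = -0.311  (PIK3)
log2(19.73/9.089) = 1.118  (HOXA6)
log2(3.328/31.42) = -3.239  (JUN2)
log2(1.362/11.27) = -3.049  (TGFB2)
log2(138.3/1879) = -3.764  (SMAD1)
The largest magnitude belongs to SMAD1.

3.764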